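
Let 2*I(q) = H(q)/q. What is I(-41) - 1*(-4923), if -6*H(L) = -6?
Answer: 403685/82 ≈ 4923.0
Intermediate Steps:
H(L) = 1 (H(L) = -⅙*(-6) = 1)
I(q) = 1/(2*q) (I(q) = (1/q)/2 = 1/(2*q))
I(-41) - 1*(-4923) = (½)/(-41) - 1*(-4923) = (½)*(-1/41) + 4923 = -1/82 + 4923 = 403685/82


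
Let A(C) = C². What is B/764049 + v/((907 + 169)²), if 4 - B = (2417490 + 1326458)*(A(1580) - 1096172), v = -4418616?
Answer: -252896086352397701/36858233126 ≈ -6.8613e+6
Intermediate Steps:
B = -5242380820140 (B = 4 - (2417490 + 1326458)*(1580² - 1096172) = 4 - 3743948*(2496400 - 1096172) = 4 - 3743948*1400228 = 4 - 1*5242380820144 = 4 - 5242380820144 = -5242380820140)
B/764049 + v/((907 + 169)²) = -5242380820140/764049 - 4418616/(907 + 169)² = -5242380820140*1/764049 - 4418616/(1076²) = -1747460273380/254683 - 4418616/1157776 = -1747460273380/254683 - 4418616*1/1157776 = -1747460273380/254683 - 552327/144722 = -252896086352397701/36858233126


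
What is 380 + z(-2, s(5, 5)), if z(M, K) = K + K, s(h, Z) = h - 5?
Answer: 380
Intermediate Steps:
s(h, Z) = -5 + h
z(M, K) = 2*K
380 + z(-2, s(5, 5)) = 380 + 2*(-5 + 5) = 380 + 2*0 = 380 + 0 = 380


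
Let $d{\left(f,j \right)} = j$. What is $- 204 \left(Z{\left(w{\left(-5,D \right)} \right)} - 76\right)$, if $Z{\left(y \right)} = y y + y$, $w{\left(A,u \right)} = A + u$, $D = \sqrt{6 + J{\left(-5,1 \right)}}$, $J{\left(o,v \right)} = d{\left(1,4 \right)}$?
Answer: $9384 + 1836 \sqrt{10} \approx 15190.0$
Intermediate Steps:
$J{\left(o,v \right)} = 4$
$D = \sqrt{10}$ ($D = \sqrt{6 + 4} = \sqrt{10} \approx 3.1623$)
$Z{\left(y \right)} = y + y^{2}$ ($Z{\left(y \right)} = y^{2} + y = y + y^{2}$)
$- 204 \left(Z{\left(w{\left(-5,D \right)} \right)} - 76\right) = - 204 \left(\left(-5 + \sqrt{10}\right) \left(1 - \left(5 - \sqrt{10}\right)\right) - 76\right) = - 204 \left(\left(-5 + \sqrt{10}\right) \left(-4 + \sqrt{10}\right) - 76\right) = - 204 \left(-76 + \left(-5 + \sqrt{10}\right) \left(-4 + \sqrt{10}\right)\right) = 15504 - 204 \left(-5 + \sqrt{10}\right) \left(-4 + \sqrt{10}\right)$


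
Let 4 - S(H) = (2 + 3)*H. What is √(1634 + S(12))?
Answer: √1578 ≈ 39.724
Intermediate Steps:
S(H) = 4 - 5*H (S(H) = 4 - (2 + 3)*H = 4 - 5*H)
√(1634 + S(12)) = √(1634 + (4 - 5*12)) = √(1634 + (4 - 60)) = √(1634 - 56) = √1578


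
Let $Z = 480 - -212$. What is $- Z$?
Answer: $-692$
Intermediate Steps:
$Z = 692$ ($Z = 480 + 212 = 692$)
$- Z = \left(-1\right) 692 = -692$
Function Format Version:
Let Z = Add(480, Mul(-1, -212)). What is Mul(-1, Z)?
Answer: -692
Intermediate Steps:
Z = 692 (Z = Add(480, 212) = 692)
Mul(-1, Z) = Mul(-1, 692) = -692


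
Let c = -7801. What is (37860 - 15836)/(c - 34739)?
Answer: -5506/10635 ≈ -0.51772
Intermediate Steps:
(37860 - 15836)/(c - 34739) = (37860 - 15836)/(-7801 - 34739) = 22024/(-42540) = 22024*(-1/42540) = -5506/10635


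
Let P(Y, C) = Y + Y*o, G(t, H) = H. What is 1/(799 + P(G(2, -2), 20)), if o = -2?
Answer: 1/801 ≈ 0.0012484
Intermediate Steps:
P(Y, C) = -Y (P(Y, C) = Y + Y*(-2) = Y - 2*Y = -Y)
1/(799 + P(G(2, -2), 20)) = 1/(799 - 1*(-2)) = 1/(799 + 2) = 1/801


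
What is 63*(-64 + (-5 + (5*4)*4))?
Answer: 693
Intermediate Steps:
63*(-64 + (-5 + (5*4)*4)) = 63*(-64 + (-5 + 20*4)) = 63*(-64 + (-5 + 80)) = 63*(-64 + 75) = 63*11 = 693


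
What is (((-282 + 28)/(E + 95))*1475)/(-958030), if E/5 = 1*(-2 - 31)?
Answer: -7493/1341242 ≈ -0.0055866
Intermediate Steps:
E = -165 (E = 5*(1*(-2 - 31)) = 5*(1*(-33)) = 5*(-33) = -165)
(((-282 + 28)/(E + 95))*1475)/(-958030) = (((-282 + 28)/(-165 + 95))*1475)/(-958030) = (-254/(-70)*1475)*(-1/958030) = (-254*(-1/70)*1475)*(-1/958030) = ((127/35)*1475)*(-1/958030) = (37465/7)*(-1/958030) = -7493/1341242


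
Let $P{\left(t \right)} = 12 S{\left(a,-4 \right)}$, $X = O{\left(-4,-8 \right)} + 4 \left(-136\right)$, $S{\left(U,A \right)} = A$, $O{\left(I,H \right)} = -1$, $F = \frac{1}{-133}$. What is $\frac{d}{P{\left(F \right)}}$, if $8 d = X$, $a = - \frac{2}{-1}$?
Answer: $\frac{545}{384} \approx 1.4193$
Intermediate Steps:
$F = - \frac{1}{133} \approx -0.0075188$
$a = 2$ ($a = \left(-2\right) \left(-1\right) = 2$)
$X = -545$ ($X = -1 + 4 \left(-136\right) = -1 - 544 = -545$)
$d = - \frac{545}{8}$ ($d = \frac{1}{8} \left(-545\right) = - \frac{545}{8} \approx -68.125$)
$P{\left(t \right)} = -48$ ($P{\left(t \right)} = 12 \left(-4\right) = -48$)
$\frac{d}{P{\left(F \right)}} = - \frac{545}{8 \left(-48\right)} = \left(- \frac{545}{8}\right) \left(- \frac{1}{48}\right) = \frac{545}{384}$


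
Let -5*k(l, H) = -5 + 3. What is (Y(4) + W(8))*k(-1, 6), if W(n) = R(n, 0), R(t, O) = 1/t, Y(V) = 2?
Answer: 17/20 ≈ 0.85000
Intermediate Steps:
k(l, H) = ⅖ (k(l, H) = -(-5 + 3)/5 = -⅕*(-2) = ⅖)
W(n) = 1/n
(Y(4) + W(8))*k(-1, 6) = (2 + 1/8)*(⅖) = (2 + ⅛)*(⅖) = (17/8)*(⅖) = 17/20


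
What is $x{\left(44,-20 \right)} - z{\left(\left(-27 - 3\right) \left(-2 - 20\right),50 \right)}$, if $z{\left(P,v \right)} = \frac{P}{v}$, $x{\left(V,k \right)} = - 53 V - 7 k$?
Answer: $- \frac{11026}{5} \approx -2205.2$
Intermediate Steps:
$x{\left(44,-20 \right)} - z{\left(\left(-27 - 3\right) \left(-2 - 20\right),50 \right)} = \left(\left(-53\right) 44 - -140\right) - \frac{\left(-27 - 3\right) \left(-2 - 20\right)}{50} = \left(-2332 + 140\right) - \left(-30\right) \left(-22\right) \frac{1}{50} = -2192 - 660 \cdot \frac{1}{50} = -2192 - \frac{66}{5} = - \frac{11026}{5}$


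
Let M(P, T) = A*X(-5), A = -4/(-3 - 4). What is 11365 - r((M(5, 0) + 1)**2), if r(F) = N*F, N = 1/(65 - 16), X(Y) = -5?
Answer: 27287196/2401 ≈ 11365.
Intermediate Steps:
A = 4/7 (A = -4/(-7) = -4*(-1/7) = 4/7 ≈ 0.57143)
M(P, T) = -20/7 (M(P, T) = (4/7)*(-5) = -20/7)
N = 1/49 ≈ 0.020408
r(F) = F/49
11365 - r((M(5, 0) + 1)**2) = 11365 - (-20/7 + 1)**2/49 = 11365 - (-13/7)**2/49 = 11365 - 169/(49*49) = 11365 - 1*169/2401 = 11365 - 169/2401 = 27287196/2401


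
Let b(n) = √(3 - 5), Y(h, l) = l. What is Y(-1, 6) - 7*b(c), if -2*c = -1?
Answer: 6 - 7*I*√2 ≈ 6.0 - 9.8995*I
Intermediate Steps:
c = ½ (c = -½*(-1) = ½ ≈ 0.50000)
b(n) = I*√2 (b(n) = √(-2) = I*√2)
Y(-1, 6) - 7*b(c) = 6 - 7*I*√2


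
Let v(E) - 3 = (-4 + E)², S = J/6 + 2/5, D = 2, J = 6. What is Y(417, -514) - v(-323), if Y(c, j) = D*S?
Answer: -534646/5 ≈ -1.0693e+5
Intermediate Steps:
S = 7/5 (S = 6/6 + 2/5 = 6*(⅙) + 2*(⅕) = 1 + ⅖ = 7/5 ≈ 1.4000)
v(E) = 3 + (-4 + E)²
Y(c, j) = 14/5 (Y(c, j) = 2*(7/5) = 14/5)
Y(417, -514) - v(-323) = 14/5 - (3 + (-4 - 323)²) = 14/5 - (3 + (-327)²) = 14/5 - (3 + 106929) = 14/5 - 1*106932 = 14/5 - 106932 = -534646/5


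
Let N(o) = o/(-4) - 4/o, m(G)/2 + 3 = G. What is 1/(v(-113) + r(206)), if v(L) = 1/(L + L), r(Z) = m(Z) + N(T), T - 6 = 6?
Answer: 678/273005 ≈ 0.0024835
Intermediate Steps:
T = 12 (T = 6 + 6 = 12)
m(G) = -6 + 2*G
N(o) = -4/o - o/4 (N(o) = o*(-1/4) - 4/o = -o/4 - 4/o = -4/o - o/4)
r(Z) = -28/3 + 2*Z (r(Z) = (-6 + 2*Z) + (-4/12 - 1/4*12) = (-6 + 2*Z) + (-4*1/12 - 3) = (-6 + 2*Z) + (-1/3 - 3) = (-6 + 2*Z) - 10/3 = -28/3 + 2*Z)
v(L) = 1/(2*L)
1/(v(-113) + r(206)) = 1/((1/2)/(-113) + (-28/3 + 2*206)) = 1/((1/2)*(-1/113) + (-28/3 + 412)) = 1/(-1/226 + 1208/3) = 1/(273005/678) = 678/273005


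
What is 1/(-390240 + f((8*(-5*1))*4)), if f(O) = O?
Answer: -1/390400 ≈ -2.5615e-6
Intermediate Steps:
1/(-390240 + f((8*(-5*1))*4)) = 1/(-390240 + (8*(-5*1))*4) = 1/(-390240 + (8*(-5))*4) = 1/(-390240 - 40*4) = 1/(-390240 - 160) = 1/(-390400) = -1/390400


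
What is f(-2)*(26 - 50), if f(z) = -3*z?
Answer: -144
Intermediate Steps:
f(-2)*(26 - 50) = (-3*(-2))*(26 - 50) = 6*(-24) = -144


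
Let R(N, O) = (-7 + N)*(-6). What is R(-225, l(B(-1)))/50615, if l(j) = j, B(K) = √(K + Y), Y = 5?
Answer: 1392/50615 ≈ 0.027502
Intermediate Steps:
B(K) = √(5 + K) (B(K) = √(K + 5) = √(5 + K))
R(N, O) = 42 - 6*N
R(-225, l(B(-1)))/50615 = (42 - 6*(-225))/50615 = (42 + 1350)*(1/50615) = 1392*(1/50615) = 1392/50615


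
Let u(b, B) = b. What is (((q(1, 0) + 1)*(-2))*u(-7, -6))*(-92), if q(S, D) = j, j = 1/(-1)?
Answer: 0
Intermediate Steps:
j = -1
q(S, D) = -1
(((q(1, 0) + 1)*(-2))*u(-7, -6))*(-92) = (((-1 + 1)*(-2))*(-7))*(-92) = ((0*(-2))*(-7))*(-92) = (0*(-7))*(-92) = 0*(-92) = 0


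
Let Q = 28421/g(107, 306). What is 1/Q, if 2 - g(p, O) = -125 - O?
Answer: 433/28421 ≈ 0.015235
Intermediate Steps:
g(p, O) = 127 + O (g(p, O) = 2 - (-125 - O) = 2 + (125 + O) = 127 + O)
Q = 28421/433 (Q = 28421/(127 + 306) = 28421/433 ≈ 65.637)
1/Q = 1/(28421/433) = 433/28421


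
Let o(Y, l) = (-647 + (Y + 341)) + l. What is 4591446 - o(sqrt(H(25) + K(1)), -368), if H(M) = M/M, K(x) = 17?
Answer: 4592120 - 3*sqrt(2) ≈ 4.5921e+6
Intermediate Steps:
H(M) = 1
o(Y, l) = -306 + Y + l (o(Y, l) = (-647 + (341 + Y)) + l = (-306 + Y) + l = -306 + Y + l)
4591446 - o(sqrt(H(25) + K(1)), -368) = 4591446 - (-306 + sqrt(1 + 17) - 368) = 4591446 - (-306 + sqrt(18) - 368) = 4591446 - (-306 + 3*sqrt(2) - 368) = 4591446 - (-674 + 3*sqrt(2)) = 4591446 + (674 - 3*sqrt(2)) = 4592120 - 3*sqrt(2)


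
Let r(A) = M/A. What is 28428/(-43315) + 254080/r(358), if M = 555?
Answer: 787988868812/4807965 ≈ 1.6389e+5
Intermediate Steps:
r(A) = 555/A
28428/(-43315) + 254080/r(358) = 28428/(-43315) + 254080/((555/358)) = 28428*(-1/43315) + 254080/((555*(1/358))) = -28428/43315 + 254080/(555/358) = -28428/43315 + 254080*(358/555) = -28428/43315 + 18192128/111 = 787988868812/4807965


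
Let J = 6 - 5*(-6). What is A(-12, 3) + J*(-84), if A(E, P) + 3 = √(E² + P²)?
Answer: -3027 + 3*√17 ≈ -3014.6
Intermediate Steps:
J = 36 (J = 6 + 30 = 36)
A(E, P) = -3 + √(E² + P²)
A(-12, 3) + J*(-84) = (-3 + √((-12)² + 3²)) + 36*(-84) = (-3 + √(144 + 9)) - 3024 = (-3 + √153) - 3024 = (-3 + 3*√17) - 3024 = -3027 + 3*√17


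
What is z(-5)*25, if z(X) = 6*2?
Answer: 300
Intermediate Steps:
z(X) = 12
z(-5)*25 = 12*25 = 300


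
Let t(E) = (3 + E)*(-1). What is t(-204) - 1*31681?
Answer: -31480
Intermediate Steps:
t(E) = -3 - E
t(-204) - 1*31681 = (-3 - 1*(-204)) - 1*31681 = (-3 + 204) - 31681 = 201 - 31681 = -31480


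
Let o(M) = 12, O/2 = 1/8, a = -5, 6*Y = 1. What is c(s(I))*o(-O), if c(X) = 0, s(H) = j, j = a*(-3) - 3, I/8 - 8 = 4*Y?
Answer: 0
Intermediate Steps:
Y = 1/6 (Y = (1/6)*1 = 1/6 ≈ 0.16667)
I = 208/3 (I = 64 + 8*(4*(1/6)) = 64 + 8*(2/3) = 64 + 16/3 = 208/3 ≈ 69.333)
j = 12 (j = -5*(-3) - 3 = 15 - 3 = 12)
s(H) = 12
O = 1/4 (O = 2/8 = 2*(1/8) = 1/4 ≈ 0.25000)
c(s(I))*o(-O) = 0*12 = 0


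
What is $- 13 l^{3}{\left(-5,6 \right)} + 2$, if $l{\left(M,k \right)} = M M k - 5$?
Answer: $-39632123$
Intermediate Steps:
$l{\left(M,k \right)} = -5 + k M^{2}$ ($l{\left(M,k \right)} = M^{2} k - 5 = k M^{2} - 5 = -5 + k M^{2}$)
$- 13 l^{3}{\left(-5,6 \right)} + 2 = - 13 \left(-5 + 6 \left(-5\right)^{2}\right)^{3} + 2 = - 13 \left(-5 + 6 \cdot 25\right)^{3} + 2 = - 13 \left(-5 + 150\right)^{3} + 2 = - 13 \cdot 145^{3} + 2 = \left(-13\right) 3048625 + 2 = -39632125 + 2 = -39632123$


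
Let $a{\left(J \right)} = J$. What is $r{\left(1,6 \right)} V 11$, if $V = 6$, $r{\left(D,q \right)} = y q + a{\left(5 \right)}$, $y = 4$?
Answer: $1914$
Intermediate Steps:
$r{\left(D,q \right)} = 5 + 4 q$ ($r{\left(D,q \right)} = 4 q + 5 = 5 + 4 q$)
$r{\left(1,6 \right)} V 11 = \left(5 + 4 \cdot 6\right) 6 \cdot 11 = \left(5 + 24\right) 6 \cdot 11 = 29 \cdot 6 \cdot 11 = 174 \cdot 11 = 1914$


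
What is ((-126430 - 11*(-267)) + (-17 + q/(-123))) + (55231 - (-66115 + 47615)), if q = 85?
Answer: -6122902/123 ≈ -49780.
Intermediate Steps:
((-126430 - 11*(-267)) + (-17 + q/(-123))) + (55231 - (-66115 + 47615)) = ((-126430 - 11*(-267)) + (-17 + 85/(-123))) + (55231 - (-66115 + 47615)) = ((-126430 + 2937) + (-17 - 1/123*85)) + (55231 - 1*(-18500)) = (-123493 + (-17 - 85/123)) + (55231 + 18500) = (-123493 - 2176/123) + 73731 = -15191815/123 + 73731 = -6122902/123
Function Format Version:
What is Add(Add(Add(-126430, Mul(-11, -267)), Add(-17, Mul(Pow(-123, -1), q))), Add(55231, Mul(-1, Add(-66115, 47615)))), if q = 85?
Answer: Rational(-6122902, 123) ≈ -49780.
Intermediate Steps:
Add(Add(Add(-126430, Mul(-11, -267)), Add(-17, Mul(Pow(-123, -1), q))), Add(55231, Mul(-1, Add(-66115, 47615)))) = Add(Add(Add(-126430, Mul(-11, -267)), Add(-17, Mul(Pow(-123, -1), 85))), Add(55231, Mul(-1, Add(-66115, 47615)))) = Add(Add(Add(-126430, 2937), Add(-17, Mul(Rational(-1, 123), 85))), Add(55231, Mul(-1, -18500))) = Add(Add(-123493, Add(-17, Rational(-85, 123))), Add(55231, 18500)) = Add(Add(-123493, Rational(-2176, 123)), 73731) = Add(Rational(-15191815, 123), 73731) = Rational(-6122902, 123)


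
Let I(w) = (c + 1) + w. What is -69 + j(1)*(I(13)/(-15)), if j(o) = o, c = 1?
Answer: -70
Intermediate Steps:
I(w) = 2 + w (I(w) = (1 + 1) + w = 2 + w)
-69 + j(1)*(I(13)/(-15)) = -69 + 1*((2 + 13)/(-15)) = -69 + 1*(15*(-1/15)) = -69 + 1*(-1) = -69 - 1 = -70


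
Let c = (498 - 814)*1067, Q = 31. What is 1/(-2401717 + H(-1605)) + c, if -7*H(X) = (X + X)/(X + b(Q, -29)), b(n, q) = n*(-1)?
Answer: -4636867954646010/13752233147 ≈ -3.3717e+5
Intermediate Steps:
c = -337172 (c = -316*1067 = -337172)
b(n, q) = -n
H(X) = -2*X/(7*(-31 + X)) (H(X) = -(X + X)/(7*(X - 1*31)) = -2*X/(7*(X - 31)) = -2*X/(7*(-31 + X)))
1/(-2401717 + H(-1605)) + c = 1/(-2401717 - 2*(-1605)/(-217 + 7*(-1605))) - 337172 = 1/(-2401717 - 2*(-1605)/(-217 - 11235)) - 337172 = 1/(-2401717 - 2*(-1605)/(-11452)) - 337172 = 1/(-2401717 - 2*(-1605)*(-1/11452)) - 337172 = 1/(-2401717 - 1605/5726) - 337172 = 1/(-13752233147/5726) - 337172 = -5726/13752233147 - 337172 = -4636867954646010/13752233147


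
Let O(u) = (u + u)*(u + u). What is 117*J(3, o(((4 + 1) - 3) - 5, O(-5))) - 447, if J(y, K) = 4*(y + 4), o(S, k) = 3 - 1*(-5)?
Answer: 2829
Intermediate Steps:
O(u) = 4*u² (O(u) = (2*u)*(2*u) = 4*u²)
o(S, k) = 8 (o(S, k) = 3 + 5 = 8)
J(y, K) = 16 + 4*y (J(y, K) = 4*(4 + y) = 16 + 4*y)
117*J(3, o(((4 + 1) - 3) - 5, O(-5))) - 447 = 117*(16 + 4*3) - 447 = 117*(16 + 12) - 447 = 117*28 - 447 = 3276 - 447 = 2829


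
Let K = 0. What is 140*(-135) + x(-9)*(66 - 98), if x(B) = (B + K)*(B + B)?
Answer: -24084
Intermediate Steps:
x(B) = 2*B² (x(B) = (B + 0)*(B + B) = B*(2*B) = 2*B²)
140*(-135) + x(-9)*(66 - 98) = 140*(-135) + (2*(-9)²)*(66 - 98) = -18900 + (2*81)*(-32) = -18900 + 162*(-32) = -18900 - 5184 = -24084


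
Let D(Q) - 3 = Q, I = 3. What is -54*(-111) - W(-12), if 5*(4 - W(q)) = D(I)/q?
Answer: 59899/10 ≈ 5989.9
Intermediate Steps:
D(Q) = 3 + Q
W(q) = 4 - 6/(5*q) (W(q) = 4 - (3 + 3)/(5*q) = 4 - 6/(5*q))
-54*(-111) - W(-12) = -54*(-111) - (4 - 6/5/(-12)) = 5994 - (4 - 6/5*(-1/12)) = 5994 - (4 + ⅒) = 5994 - 1*41/10 = 5994 - 41/10 = 59899/10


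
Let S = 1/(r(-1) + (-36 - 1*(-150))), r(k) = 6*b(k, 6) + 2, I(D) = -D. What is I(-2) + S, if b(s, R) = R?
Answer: 305/152 ≈ 2.0066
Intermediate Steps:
r(k) = 38 (r(k) = 6*6 + 2 = 36 + 2 = 38)
S = 1/152 (S = 1/(38 + (-36 - 1*(-150))) = 1/(38 + (-36 + 150)) = 1/(38 + 114) = 1/152 ≈ 0.0065789)
I(-2) + S = -1*(-2) + 1/152 = 2 + 1/152 = 305/152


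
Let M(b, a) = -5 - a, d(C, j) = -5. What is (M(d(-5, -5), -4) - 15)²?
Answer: 256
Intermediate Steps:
(M(d(-5, -5), -4) - 15)² = ((-5 - 1*(-4)) - 15)² = ((-5 + 4) - 15)² = (-1 - 15)² = (-16)² = 256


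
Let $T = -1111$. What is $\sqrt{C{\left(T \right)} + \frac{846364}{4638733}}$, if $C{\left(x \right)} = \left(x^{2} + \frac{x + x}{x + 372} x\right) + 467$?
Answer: $\frac{\sqrt{14471168089561585465569242}}{3428023687} \approx 1109.7$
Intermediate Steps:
$C{\left(x \right)} = 467 + x^{2} + \frac{2 x^{2}}{372 + x}$ ($C{\left(x \right)} = \left(x^{2} + \frac{2 x}{372 + x} x\right) + 467 = \left(x^{2} + \frac{2 x^{2}}{372 + x}\right) + 467 = 467 + x^{2} + \frac{2 x^{2}}{372 + x}$)
$\sqrt{C{\left(T \right)} + \frac{846364}{4638733}} = \sqrt{\frac{173724 + \left(-1111\right)^{3} + 374 \left(-1111\right)^{2} + 467 \left(-1111\right)}{372 - 1111} + \frac{846364}{4638733}} = \sqrt{\frac{173724 - 1371330631 + 374 \cdot 1234321 - 518837}{-739} + 846364 \cdot \frac{1}{4638733}} = \sqrt{- \frac{173724 - 1371330631 + 461636054 - 518837}{739} + \frac{846364}{4638733}} = \sqrt{\left(- \frac{1}{739}\right) \left(-910039690\right) + \frac{846364}{4638733}} = \sqrt{\frac{910039690}{739} + \frac{846364}{4638733}} = \sqrt{\frac{4221431766775766}{3428023687}} = \frac{\sqrt{14471168089561585465569242}}{3428023687}$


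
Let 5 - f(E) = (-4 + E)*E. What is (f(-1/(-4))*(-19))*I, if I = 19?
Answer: -34295/16 ≈ -2143.4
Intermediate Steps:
f(E) = 5 - E*(-4 + E) (f(E) = 5 - (-4 + E)*E = 5 - E*(-4 + E))
(f(-1/(-4))*(-19))*I = ((5 - (-1/(-4))**2 + 4*(-1/(-4)))*(-19))*19 = ((5 - (-1*(-1/4))**2 + 4*(-1*(-1/4)))*(-19))*19 = ((5 - (1/4)**2 + 4*(1/4))*(-19))*19 = ((5 - 1*1/16 + 1)*(-19))*19 = ((5 - 1/16 + 1)*(-19))*19 = ((95/16)*(-19))*19 = -1805/16*19 = -34295/16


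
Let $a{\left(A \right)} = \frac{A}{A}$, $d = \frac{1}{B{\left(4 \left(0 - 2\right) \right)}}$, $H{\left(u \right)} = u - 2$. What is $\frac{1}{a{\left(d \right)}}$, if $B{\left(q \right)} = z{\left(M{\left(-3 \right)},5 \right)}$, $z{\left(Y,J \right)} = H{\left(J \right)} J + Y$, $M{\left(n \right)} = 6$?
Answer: $1$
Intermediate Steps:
$H{\left(u \right)} = -2 + u$ ($H{\left(u \right)} = u - 2 = -2 + u$)
$z{\left(Y,J \right)} = Y + J \left(-2 + J\right)$ ($z{\left(Y,J \right)} = \left(-2 + J\right) J + Y = J \left(-2 + J\right) + Y = Y + J \left(-2 + J\right)$)
$B{\left(q \right)} = 21$ ($B{\left(q \right)} = 6 + 5 \left(-2 + 5\right) = 6 + 5 \cdot 3 = 6 + 15 = 21$)
$d = \frac{1}{21} \approx 0.047619$
$a{\left(A \right)} = 1$
$\frac{1}{a{\left(d \right)}} = 1^{-1} = 1$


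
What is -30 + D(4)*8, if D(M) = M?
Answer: 2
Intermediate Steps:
-30 + D(4)*8 = -30 + 4*8 = -30 + 32 = 2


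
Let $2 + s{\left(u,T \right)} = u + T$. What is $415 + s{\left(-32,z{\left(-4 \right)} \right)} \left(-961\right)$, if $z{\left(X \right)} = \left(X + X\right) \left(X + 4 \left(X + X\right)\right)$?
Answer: $-243679$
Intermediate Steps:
$z{\left(X \right)} = 18 X^{2}$ ($z{\left(X \right)} = 2 X \left(X + 4 \cdot 2 X\right) = 2 X \left(X + 8 X\right) = 2 X 9 X = 18 X^{2}$)
$s{\left(u,T \right)} = -2 + T + u$ ($s{\left(u,T \right)} = -2 + \left(u + T\right) = -2 + \left(T + u\right) = -2 + T + u$)
$415 + s{\left(-32,z{\left(-4 \right)} \right)} \left(-961\right) = 415 + \left(-2 + 18 \left(-4\right)^{2} - 32\right) \left(-961\right) = 415 + \left(-2 + 18 \cdot 16 - 32\right) \left(-961\right) = 415 + \left(-2 + 288 - 32\right) \left(-961\right) = 415 + 254 \left(-961\right) = 415 - 244094 = -243679$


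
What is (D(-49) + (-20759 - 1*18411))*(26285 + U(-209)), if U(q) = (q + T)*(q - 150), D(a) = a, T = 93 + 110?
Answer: -1115349141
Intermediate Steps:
T = 203
U(q) = (-150 + q)*(203 + q) (U(q) = (q + 203)*(q - 150) = (203 + q)*(-150 + q) = (-150 + q)*(203 + q))
(D(-49) + (-20759 - 1*18411))*(26285 + U(-209)) = (-49 + (-20759 - 1*18411))*(26285 + (-30450 + (-209)² + 53*(-209))) = (-49 + (-20759 - 18411))*(26285 + (-30450 + 43681 - 11077)) = (-49 - 39170)*(26285 + 2154) = -39219*28439 = -1115349141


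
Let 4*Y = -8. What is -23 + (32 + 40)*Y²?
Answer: 265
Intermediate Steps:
Y = -2 (Y = (¼)*(-8) = -2)
-23 + (32 + 40)*Y² = -23 + (32 + 40)*(-2)² = -23 + 72*4 = -23 + 288 = 265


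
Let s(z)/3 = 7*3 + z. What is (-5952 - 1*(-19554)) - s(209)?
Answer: 12912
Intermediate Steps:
s(z) = 63 + 3*z (s(z) = 3*(7*3 + z) = 3*(21 + z) = 63 + 3*z)
(-5952 - 1*(-19554)) - s(209) = (-5952 - 1*(-19554)) - (63 + 3*209) = (-5952 + 19554) - (63 + 627) = 13602 - 1*690 = 13602 - 690 = 12912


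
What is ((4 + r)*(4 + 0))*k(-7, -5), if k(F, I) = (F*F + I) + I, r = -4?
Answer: 0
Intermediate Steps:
k(F, I) = F² + 2*I (k(F, I) = (F² + I) + I = (I + F²) + I = F² + 2*I)
((4 + r)*(4 + 0))*k(-7, -5) = ((4 - 4)*(4 + 0))*((-7)² + 2*(-5)) = (0*4)*(49 - 10) = 0*39 = 0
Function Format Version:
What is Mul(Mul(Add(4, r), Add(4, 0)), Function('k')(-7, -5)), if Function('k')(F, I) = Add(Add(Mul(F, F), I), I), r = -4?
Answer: 0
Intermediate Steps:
Function('k')(F, I) = Add(Pow(F, 2), Mul(2, I)) (Function('k')(F, I) = Add(Add(Pow(F, 2), I), I) = Add(Add(I, Pow(F, 2)), I) = Add(Pow(F, 2), Mul(2, I)))
Mul(Mul(Add(4, r), Add(4, 0)), Function('k')(-7, -5)) = Mul(Mul(Add(4, -4), Add(4, 0)), Add(Pow(-7, 2), Mul(2, -5))) = Mul(Mul(0, 4), Add(49, -10)) = Mul(0, 39) = 0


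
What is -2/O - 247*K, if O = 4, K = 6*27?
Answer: -80029/2 ≈ -40015.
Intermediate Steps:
K = 162
-2/O - 247*K = -2/4 - 247*162 = -2*¼ - 40014 = -½ - 40014 = -80029/2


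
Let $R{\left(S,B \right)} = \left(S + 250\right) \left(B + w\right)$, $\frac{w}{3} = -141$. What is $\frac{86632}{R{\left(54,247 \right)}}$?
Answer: $- \frac{10829}{6688} \approx -1.6192$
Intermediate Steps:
$w = -423$ ($w = 3 \left(-141\right) = -423$)
$R{\left(S,B \right)} = \left(-423 + B\right) \left(250 + S\right)$ ($R{\left(S,B \right)} = \left(S + 250\right) \left(B - 423\right) = \left(250 + S\right) \left(-423 + B\right) = \left(-423 + B\right) \left(250 + S\right)$)
$\frac{86632}{R{\left(54,247 \right)}} = \frac{86632}{-105750 - 22842 + 250 \cdot 247 + 247 \cdot 54} = \frac{86632}{-105750 - 22842 + 61750 + 13338} = \frac{86632}{-53504} = 86632 \left(- \frac{1}{53504}\right) = - \frac{10829}{6688}$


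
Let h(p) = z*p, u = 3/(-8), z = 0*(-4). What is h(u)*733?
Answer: 0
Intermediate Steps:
z = 0
u = -3/8 (u = 3*(-1/8) = -3/8 ≈ -0.37500)
h(p) = 0 (h(p) = 0*p = 0)
h(u)*733 = 0*733 = 0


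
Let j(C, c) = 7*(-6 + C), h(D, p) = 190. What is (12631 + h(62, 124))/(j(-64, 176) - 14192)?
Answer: -12821/14682 ≈ -0.87325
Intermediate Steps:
j(C, c) = -42 + 7*C
(12631 + h(62, 124))/(j(-64, 176) - 14192) = (12631 + 190)/((-42 + 7*(-64)) - 14192) = 12821/((-42 - 448) - 14192) = 12821/(-490 - 14192) = 12821/(-14682) = 12821*(-1/14682) = -12821/14682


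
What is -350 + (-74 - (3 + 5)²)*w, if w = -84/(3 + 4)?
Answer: 1306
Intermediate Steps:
w = -12 (w = -84/7 = (⅐)*(-84) = -12)
-350 + (-74 - (3 + 5)²)*w = -350 + (-74 - (3 + 5)²)*(-12) = -350 + (-74 - 1*8²)*(-12) = -350 + (-74 - 1*64)*(-12) = -350 + (-74 - 64)*(-12) = -350 - 138*(-12) = -350 + 1656 = 1306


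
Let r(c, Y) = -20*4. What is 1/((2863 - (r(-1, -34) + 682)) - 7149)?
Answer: -1/4888 ≈ -0.00020458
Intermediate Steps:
r(c, Y) = -80
1/((2863 - (r(-1, -34) + 682)) - 7149) = 1/((2863 - (-80 + 682)) - 7149) = 1/((2863 - 1*602) - 7149) = 1/((2863 - 602) - 7149) = 1/(2261 - 7149) = 1/(-4888) = -1/4888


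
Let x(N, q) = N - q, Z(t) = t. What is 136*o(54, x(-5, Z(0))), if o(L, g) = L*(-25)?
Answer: -183600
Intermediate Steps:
o(L, g) = -25*L
136*o(54, x(-5, Z(0))) = 136*(-25*54) = 136*(-1350) = -183600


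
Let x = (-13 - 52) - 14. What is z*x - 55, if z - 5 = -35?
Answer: 2315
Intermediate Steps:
x = -79 (x = -65 - 14 = -79)
z = -30 (z = 5 - 35 = -30)
z*x - 55 = -30*(-79) - 55 = 2370 - 55 = 2315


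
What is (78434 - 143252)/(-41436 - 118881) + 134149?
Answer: 2389603339/17813 ≈ 1.3415e+5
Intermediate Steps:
(78434 - 143252)/(-41436 - 118881) + 134149 = -64818/(-160317) + 134149 = -64818*(-1/160317) + 134149 = 7202/17813 + 134149 = 2389603339/17813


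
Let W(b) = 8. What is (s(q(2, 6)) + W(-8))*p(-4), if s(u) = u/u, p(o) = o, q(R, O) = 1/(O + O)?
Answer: -36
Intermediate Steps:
q(R, O) = 1/(2*O)
s(u) = 1
(s(q(2, 6)) + W(-8))*p(-4) = (1 + 8)*(-4) = 9*(-4) = -36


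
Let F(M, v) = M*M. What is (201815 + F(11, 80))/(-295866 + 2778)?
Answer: -4207/6106 ≈ -0.68899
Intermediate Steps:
F(M, v) = M²
(201815 + F(11, 80))/(-295866 + 2778) = (201815 + 11²)/(-295866 + 2778) = (201815 + 121)/(-293088) = 201936*(-1/293088) = -4207/6106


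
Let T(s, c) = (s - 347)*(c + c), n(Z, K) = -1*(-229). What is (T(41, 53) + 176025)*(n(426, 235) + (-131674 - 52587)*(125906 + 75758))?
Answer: -5335596379859175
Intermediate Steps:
n(Z, K) = 229
T(s, c) = 2*c*(-347 + s) (T(s, c) = (-347 + s)*(2*c) = 2*c*(-347 + s))
(T(41, 53) + 176025)*(n(426, 235) + (-131674 - 52587)*(125906 + 75758)) = (2*53*(-347 + 41) + 176025)*(229 + (-131674 - 52587)*(125906 + 75758)) = (2*53*(-306) + 176025)*(229 - 184261*201664) = (-32436 + 176025)*(229 - 37158810304) = 143589*(-37158810075) = -5335596379859175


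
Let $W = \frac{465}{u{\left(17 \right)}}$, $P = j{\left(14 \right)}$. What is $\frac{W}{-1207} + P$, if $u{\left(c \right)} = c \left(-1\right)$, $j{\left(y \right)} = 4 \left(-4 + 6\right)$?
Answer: $\frac{164617}{20519} \approx 8.0227$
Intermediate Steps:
$j{\left(y \right)} = 8$ ($j{\left(y \right)} = 4 \cdot 2 = 8$)
$u{\left(c \right)} = - c$
$P = 8$
$W = - \frac{465}{17}$ ($W = \frac{465}{\left(-1\right) 17} = \frac{465}{-17} = 465 \left(- \frac{1}{17}\right) = - \frac{465}{17} \approx -27.353$)
$\frac{W}{-1207} + P = - \frac{465}{17 \left(-1207\right)} + 8 = \left(- \frac{465}{17}\right) \left(- \frac{1}{1207}\right) + 8 = \frac{465}{20519} + 8 = \frac{164617}{20519}$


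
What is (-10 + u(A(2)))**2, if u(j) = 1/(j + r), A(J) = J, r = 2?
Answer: 1521/16 ≈ 95.063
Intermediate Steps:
u(j) = 1/(2 + j) (u(j) = 1/(j + 2) = 1/(2 + j))
(-10 + u(A(2)))**2 = (-10 + 1/(2 + 2))**2 = (-10 + 1/4)**2 = (-39/4)**2 = 1521/16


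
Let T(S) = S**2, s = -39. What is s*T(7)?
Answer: -1911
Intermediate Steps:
s*T(7) = -39*7**2 = -39*49 = -1911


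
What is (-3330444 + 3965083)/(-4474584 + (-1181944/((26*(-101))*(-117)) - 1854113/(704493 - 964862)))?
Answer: -25384383473855211/178974933828072511 ≈ -0.14183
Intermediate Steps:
(-3330444 + 3965083)/(-4474584 + (-1181944/((26*(-101))*(-117)) - 1854113/(704493 - 964862))) = 634639/(-4474584 + (-1181944/((-2626*(-117))) - 1854113/(-260369))) = 634639/(-4474584 + (-1181944/307242 - 1854113*(-1/260369))) = 634639/(-4474584 + (-1181944*1/307242 + 1854113/260369)) = 634639/(-4474584 + (-590972/153621 + 1854113/260369)) = 634639/(-4474584 + 130959904505/39998146149) = 634639/(-178974933828072511/39998146149) = 634639*(-39998146149/178974933828072511) = -25384383473855211/178974933828072511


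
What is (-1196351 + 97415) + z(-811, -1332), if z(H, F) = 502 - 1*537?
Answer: -1098971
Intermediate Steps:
z(H, F) = -35 (z(H, F) = 502 - 537 = -35)
(-1196351 + 97415) + z(-811, -1332) = (-1196351 + 97415) - 35 = -1098936 - 35 = -1098971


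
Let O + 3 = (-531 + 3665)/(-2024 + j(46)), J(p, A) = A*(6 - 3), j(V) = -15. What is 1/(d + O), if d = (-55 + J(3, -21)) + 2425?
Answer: 2039/4694722 ≈ 0.00043432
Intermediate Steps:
J(p, A) = 3*A (J(p, A) = A*3 = 3*A)
d = 2307 (d = (-55 + 3*(-21)) + 2425 = (-55 - 63) + 2425 = -118 + 2425 = 2307)
O = -9251/2039 (O = -3 + (-531 + 3665)/(-2024 - 15) = -3 + 3134/(-2039) = -3 + 3134*(-1/2039) = -3 - 3134/2039 = -9251/2039 ≈ -4.5370)
1/(d + O) = 1/(2307 - 9251/2039) = 1/(4694722/2039) = 2039/4694722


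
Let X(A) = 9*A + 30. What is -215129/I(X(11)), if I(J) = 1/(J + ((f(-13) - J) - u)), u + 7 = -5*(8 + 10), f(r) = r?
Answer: -18070836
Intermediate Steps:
u = -97 (u = -7 - 5*(8 + 10) = -7 - 5*18 = -7 - 90 = -97)
X(A) = 30 + 9*A
I(J) = 1/84 (I(J) = 1/(J + ((-13 - J) - 1*(-97))) = 1/(J + ((-13 - J) + 97)) = 1/(J + (84 - J)) = 1/84)
-215129/I(X(11)) = -215129/1/84 = -215129*84 = -18070836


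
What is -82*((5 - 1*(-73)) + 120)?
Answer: -16236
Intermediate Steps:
-82*((5 - 1*(-73)) + 120) = -82*((5 + 73) + 120) = -82*(78 + 120) = -82*198 = -1*16236 = -16236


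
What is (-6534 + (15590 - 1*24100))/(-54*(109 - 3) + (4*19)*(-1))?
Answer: 3761/1450 ≈ 2.5938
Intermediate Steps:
(-6534 + (15590 - 1*24100))/(-54*(109 - 3) + (4*19)*(-1)) = (-6534 + (15590 - 24100))/(-54*106 + 76*(-1)) = (-6534 - 8510)/(-5724 - 76) = -15044/(-5800) = -15044*(-1/5800) = 3761/1450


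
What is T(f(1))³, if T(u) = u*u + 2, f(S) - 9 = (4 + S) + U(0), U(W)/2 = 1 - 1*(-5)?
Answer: 311665752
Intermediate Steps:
U(W) = 12 (U(W) = 2*(1 - 1*(-5)) = 2*(1 + 5) = 2*6 = 12)
f(S) = 25 + S (f(S) = 9 + ((4 + S) + 12) = 9 + (16 + S) = 25 + S)
T(u) = 2 + u² (T(u) = u² + 2 = 2 + u²)
T(f(1))³ = (2 + (25 + 1)²)³ = (2 + 26²)³ = (2 + 676)³ = 678³ = 311665752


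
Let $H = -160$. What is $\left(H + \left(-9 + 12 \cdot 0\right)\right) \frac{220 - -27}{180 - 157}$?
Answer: $- \frac{41743}{23} \approx -1814.9$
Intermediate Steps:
$\left(H + \left(-9 + 12 \cdot 0\right)\right) \frac{220 - -27}{180 - 157} = \left(-160 + \left(-9 + 12 \cdot 0\right)\right) \frac{220 - -27}{180 - 157} = \left(-160 + \left(-9 + 0\right)\right) \frac{220 + 27}{23} = \left(-160 - 9\right) 247 \cdot \frac{1}{23} = \left(-169\right) \frac{247}{23} = - \frac{41743}{23}$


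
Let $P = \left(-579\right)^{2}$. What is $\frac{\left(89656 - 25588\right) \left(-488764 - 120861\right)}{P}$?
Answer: $- \frac{13019151500}{111747} \approx -1.1651 \cdot 10^{5}$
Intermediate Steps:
$P = 335241$
$\frac{\left(89656 - 25588\right) \left(-488764 - 120861\right)}{P} = \frac{\left(89656 - 25588\right) \left(-488764 - 120861\right)}{335241} = 64068 \left(-609625\right) \frac{1}{335241} = \left(-39057454500\right) \frac{1}{335241} = - \frac{13019151500}{111747}$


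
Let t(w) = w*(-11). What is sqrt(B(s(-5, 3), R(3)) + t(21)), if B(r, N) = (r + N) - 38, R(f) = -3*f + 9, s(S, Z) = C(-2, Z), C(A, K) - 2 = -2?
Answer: I*sqrt(269) ≈ 16.401*I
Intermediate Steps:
C(A, K) = 0 (C(A, K) = 2 - 2 = 0)
t(w) = -11*w
s(S, Z) = 0
R(f) = 9 - 3*f
B(r, N) = -38 + N + r (B(r, N) = (N + r) - 38 = -38 + N + r)
sqrt(B(s(-5, 3), R(3)) + t(21)) = sqrt((-38 + (9 - 3*3) + 0) - 11*21) = sqrt((-38 + (9 - 9) + 0) - 231) = sqrt((-38 + 0 + 0) - 231) = sqrt(-38 - 231) = sqrt(-269) = I*sqrt(269)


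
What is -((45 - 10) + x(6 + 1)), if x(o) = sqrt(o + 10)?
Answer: -35 - sqrt(17) ≈ -39.123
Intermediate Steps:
x(o) = sqrt(10 + o)
-((45 - 10) + x(6 + 1)) = -((45 - 10) + sqrt(10 + (6 + 1))) = -(35 + sqrt(10 + 7)) = -(35 + sqrt(17)) = -35 - sqrt(17)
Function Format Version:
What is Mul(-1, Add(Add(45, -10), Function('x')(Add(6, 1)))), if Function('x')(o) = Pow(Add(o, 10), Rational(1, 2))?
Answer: Add(-35, Mul(-1, Pow(17, Rational(1, 2)))) ≈ -39.123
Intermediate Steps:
Function('x')(o) = Pow(Add(10, o), Rational(1, 2))
Mul(-1, Add(Add(45, -10), Function('x')(Add(6, 1)))) = Mul(-1, Add(Add(45, -10), Pow(Add(10, Add(6, 1)), Rational(1, 2)))) = Mul(-1, Add(35, Pow(Add(10, 7), Rational(1, 2)))) = Mul(-1, Add(35, Pow(17, Rational(1, 2)))) = Add(-35, Mul(-1, Pow(17, Rational(1, 2))))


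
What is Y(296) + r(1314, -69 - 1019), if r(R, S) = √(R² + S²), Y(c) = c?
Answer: 296 + 2*√727585 ≈ 2002.0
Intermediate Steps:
Y(296) + r(1314, -69 - 1019) = 296 + √(1314² + (-69 - 1019)²) = 296 + √(1726596 + (-1088)²) = 296 + √(1726596 + 1183744) = 296 + √2910340 = 296 + 2*√727585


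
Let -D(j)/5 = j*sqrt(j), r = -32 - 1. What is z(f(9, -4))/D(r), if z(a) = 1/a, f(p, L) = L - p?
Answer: I*sqrt(33)/70785 ≈ 8.1155e-5*I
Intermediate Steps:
r = -33
D(j) = -5*j**(3/2) (D(j) = -5*j*sqrt(j) = -5*j**(3/2))
z(f(9, -4))/D(r) = 1/((-4 - 1*9)*((-(-165)*I*sqrt(33)))) = 1/((-4 - 9)*((-(-165)*I*sqrt(33)))) = 1/((-13)*((165*I*sqrt(33)))) = -(-1)*I*sqrt(33)/70785 = I*sqrt(33)/70785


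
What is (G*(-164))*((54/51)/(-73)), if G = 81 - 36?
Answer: 132840/1241 ≈ 107.04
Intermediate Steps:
G = 45
(G*(-164))*((54/51)/(-73)) = (45*(-164))*((54/51)/(-73)) = -7380*54*(1/51)*(-1)/73 = -132840*(-1)/(17*73) = -7380*(-18/1241) = 132840/1241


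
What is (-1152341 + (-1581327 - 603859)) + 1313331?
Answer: -2024196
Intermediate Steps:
(-1152341 + (-1581327 - 603859)) + 1313331 = (-1152341 - 2185186) + 1313331 = -3337527 + 1313331 = -2024196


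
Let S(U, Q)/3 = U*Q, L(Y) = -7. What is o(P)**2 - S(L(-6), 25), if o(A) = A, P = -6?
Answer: 561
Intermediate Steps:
S(U, Q) = 3*Q*U (S(U, Q) = 3*(U*Q) = 3*(Q*U) = 3*Q*U)
o(P)**2 - S(L(-6), 25) = (-6)**2 - 3*25*(-7) = 36 - 1*(-525) = 36 + 525 = 561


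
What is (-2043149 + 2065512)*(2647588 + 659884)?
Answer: 73964996336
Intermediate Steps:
(-2043149 + 2065512)*(2647588 + 659884) = 22363*3307472 = 73964996336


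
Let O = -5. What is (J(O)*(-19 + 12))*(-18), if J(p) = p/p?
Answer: 126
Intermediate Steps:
J(p) = 1
(J(O)*(-19 + 12))*(-18) = (1*(-19 + 12))*(-18) = (1*(-7))*(-18) = -7*(-18) = 126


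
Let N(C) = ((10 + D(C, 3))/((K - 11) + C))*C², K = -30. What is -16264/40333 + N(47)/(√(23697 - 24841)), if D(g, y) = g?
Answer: -16264/40333 - 41971*I*√286/1144 ≈ -0.40324 - 620.45*I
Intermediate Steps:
N(C) = C²*(10 + C)/(-41 + C) (N(C) = ((10 + C)/((-30 - 11) + C))*C² = ((10 + C)/(-41 + C))*C² = C²*(10 + C)/(-41 + C))
-16264/40333 + N(47)/(√(23697 - 24841)) = -16264/40333 + (47²*(10 + 47)/(-41 + 47))/(√(23697 - 24841)) = -16264*1/40333 + (2209*57/6)/(√(-1144)) = -16264/40333 + (2209*(⅙)*57)/((2*I*√286)) = -16264/40333 + 41971*(-I*√286/572)/2 = -16264/40333 - 41971*I*√286/1144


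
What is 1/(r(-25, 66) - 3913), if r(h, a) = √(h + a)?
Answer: -3913/15311528 - √41/15311528 ≈ -0.00025598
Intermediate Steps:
r(h, a) = √(a + h)
1/(r(-25, 66) - 3913) = 1/(√(66 - 25) - 3913) = 1/(√41 - 3913) = 1/(-3913 + √41)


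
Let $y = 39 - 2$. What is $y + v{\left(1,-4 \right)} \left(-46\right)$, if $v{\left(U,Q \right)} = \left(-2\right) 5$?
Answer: $497$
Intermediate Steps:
$y = 37$ ($y = 39 - 2 = 37$)
$v{\left(U,Q \right)} = -10$
$y + v{\left(1,-4 \right)} \left(-46\right) = 37 - -460 = 37 + 460 = 497$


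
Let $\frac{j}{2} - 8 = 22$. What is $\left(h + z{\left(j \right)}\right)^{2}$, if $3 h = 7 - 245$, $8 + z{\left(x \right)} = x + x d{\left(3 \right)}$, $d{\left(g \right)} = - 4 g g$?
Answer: $\frac{43059844}{9} \approx 4.7844 \cdot 10^{6}$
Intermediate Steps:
$j = 60$ ($j = 16 + 2 \cdot 22 = 16 + 44 = 60$)
$d{\left(g \right)} = - 4 g^{2}$
$z{\left(x \right)} = -8 - 35 x$ ($z{\left(x \right)} = -8 + \left(x + x \left(- 4 \cdot 3^{2}\right)\right) = -8 + \left(x + x \left(\left(-4\right) 9\right)\right) = -8 + \left(x + x \left(-36\right)\right) = -8 + \left(x - 36 x\right) = -8 - 35 x$)
$h = - \frac{238}{3}$ ($h = \frac{7 - 245}{3} = \frac{1}{3} \left(-238\right) = - \frac{238}{3} \approx -79.333$)
$\left(h + z{\left(j \right)}\right)^{2} = \left(- \frac{238}{3} - 2108\right)^{2} = \left(- \frac{6562}{3}\right)^{2} = \frac{43059844}{9}$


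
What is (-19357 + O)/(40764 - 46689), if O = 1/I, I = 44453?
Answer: 172095344/52676805 ≈ 3.2670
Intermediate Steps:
O = 1/44453 ≈ 2.2496e-5
(-19357 + O)/(40764 - 46689) = (-19357 + 1/44453)/(40764 - 46689) = -860476720/44453/(-5925) = -860476720/44453*(-1/5925) = 172095344/52676805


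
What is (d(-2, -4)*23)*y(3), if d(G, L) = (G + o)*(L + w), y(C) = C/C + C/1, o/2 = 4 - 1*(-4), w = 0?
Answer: -5152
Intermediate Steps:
o = 16 (o = 2*(4 - 1*(-4)) = 2*(4 + 4) = 2*8 = 16)
y(C) = 1 + C (y(C) = 1 + C*1 = 1 + C)
d(G, L) = L*(16 + G) (d(G, L) = (G + 16)*(L + 0) = (16 + G)*L = L*(16 + G))
(d(-2, -4)*23)*y(3) = (-4*(16 - 2)*23)*(1 + 3) = (-4*14*23)*4 = -56*23*4 = -1288*4 = -5152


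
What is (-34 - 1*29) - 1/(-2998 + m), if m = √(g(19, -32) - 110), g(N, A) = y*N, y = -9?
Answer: -566258957/8988285 + I*√281/8988285 ≈ -63.0 + 1.865e-6*I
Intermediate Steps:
g(N, A) = -9*N
m = I*√281 (m = √(-9*19 - 110) = √(-171 - 110) = √(-281) = I*√281 ≈ 16.763*I)
(-34 - 1*29) - 1/(-2998 + m) = (-34 - 1*29) - 1/(-2998 + I*√281) = (-34 - 29) - 1/(-2998 + I*√281) = -63 - 1/(-2998 + I*√281)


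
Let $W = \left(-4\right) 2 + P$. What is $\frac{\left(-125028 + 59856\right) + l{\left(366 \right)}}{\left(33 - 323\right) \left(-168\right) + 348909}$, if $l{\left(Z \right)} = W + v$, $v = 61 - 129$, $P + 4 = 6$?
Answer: $- \frac{65246}{397629} \approx -0.16409$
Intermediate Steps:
$P = 2$ ($P = -4 + 6 = 2$)
$v = -68$ ($v = 61 - 129 = -68$)
$W = -6$ ($W = \left(-4\right) 2 + 2 = -8 + 2 = -6$)
$l{\left(Z \right)} = -74$ ($l{\left(Z \right)} = -6 - 68 = -74$)
$\frac{\left(-125028 + 59856\right) + l{\left(366 \right)}}{\left(33 - 323\right) \left(-168\right) + 348909} = \frac{\left(-125028 + 59856\right) - 74}{\left(33 - 323\right) \left(-168\right) + 348909} = \frac{-65172 - 74}{\left(-290\right) \left(-168\right) + 348909} = - \frac{65246}{48720 + 348909} = - \frac{65246}{397629}$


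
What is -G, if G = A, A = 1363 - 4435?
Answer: 3072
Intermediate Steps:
A = -3072
G = -3072
-G = -1*(-3072) = 3072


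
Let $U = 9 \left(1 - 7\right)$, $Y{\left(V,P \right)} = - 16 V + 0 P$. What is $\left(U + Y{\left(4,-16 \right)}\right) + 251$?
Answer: $133$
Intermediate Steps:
$Y{\left(V,P \right)} = - 16 V$ ($Y{\left(V,P \right)} = - 16 V + 0 = - 16 V$)
$U = -54$ ($U = 9 \left(-6\right) = -54$)
$\left(U + Y{\left(4,-16 \right)}\right) + 251 = \left(-54 - 64\right) + 251 = -118 + 251 = 133$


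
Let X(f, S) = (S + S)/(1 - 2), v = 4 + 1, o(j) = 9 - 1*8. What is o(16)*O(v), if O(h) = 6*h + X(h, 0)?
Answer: 30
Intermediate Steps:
o(j) = 1 (o(j) = 9 - 8 = 1)
v = 5
X(f, S) = -2*S (X(f, S) = (2*S)/(-1) = (2*S)*(-1) = -2*S)
O(h) = 6*h (O(h) = 6*h - 2*0 = 6*h + 0 = 6*h)
o(16)*O(v) = 1*(6*5) = 1*30 = 30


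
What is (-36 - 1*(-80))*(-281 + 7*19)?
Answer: -6512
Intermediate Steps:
(-36 - 1*(-80))*(-281 + 7*19) = (-36 + 80)*(-281 + 133) = 44*(-148) = -6512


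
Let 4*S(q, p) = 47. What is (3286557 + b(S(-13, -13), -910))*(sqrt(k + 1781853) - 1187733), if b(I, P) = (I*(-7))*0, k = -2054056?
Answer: -3903552205281 + 3286557*I*sqrt(272203) ≈ -3.9036e+12 + 1.7147e+9*I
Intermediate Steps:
S(q, p) = 47/4 (S(q, p) = (1/4)*47 = 47/4)
b(I, P) = 0 (b(I, P) = -7*I*0 = 0)
(3286557 + b(S(-13, -13), -910))*(sqrt(k + 1781853) - 1187733) = (3286557 + 0)*(sqrt(-2054056 + 1781853) - 1187733) = 3286557*(sqrt(-272203) - 1187733) = 3286557*(I*sqrt(272203) - 1187733) = 3286557*(-1187733 + I*sqrt(272203)) = -3903552205281 + 3286557*I*sqrt(272203)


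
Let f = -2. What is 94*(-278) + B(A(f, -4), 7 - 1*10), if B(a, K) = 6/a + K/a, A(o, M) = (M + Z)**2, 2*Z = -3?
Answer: -3161960/121 ≈ -26132.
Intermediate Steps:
Z = -3/2 (Z = (1/2)*(-3) = -3/2 ≈ -1.5000)
A(o, M) = (-3/2 + M)**2 (A(o, M) = (M - 3/2)**2 = (-3/2 + M)**2)
94*(-278) + B(A(f, -4), 7 - 1*10) = 94*(-278) + (6 + (7 - 1*10))/(((-3 + 2*(-4))**2/4)) = -26132 + (6 + (7 - 10))/(((-3 - 8)**2/4)) = -26132 + (6 - 3)/(((1/4)*(-11)**2)) = -26132 + 3/((1/4)*121) = -26132 + 3/(121/4) = -26132 + (4/121)*3 = -26132 + 12/121 = -3161960/121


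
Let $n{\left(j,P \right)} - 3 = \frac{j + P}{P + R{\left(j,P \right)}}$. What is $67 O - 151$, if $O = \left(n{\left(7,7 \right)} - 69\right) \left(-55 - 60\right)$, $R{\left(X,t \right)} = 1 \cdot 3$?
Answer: $497592$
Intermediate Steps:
$R{\left(X,t \right)} = 3$
$n{\left(j,P \right)} = 3 + \frac{P + j}{3 + P}$ ($n{\left(j,P \right)} = 3 + \frac{j + P}{P + 3} = 3 + \frac{P + j}{3 + P}$)
$O = 7429$ ($O = \left(\frac{9 + 7 + 4 \cdot 7}{3 + 7} - 69\right) \left(-55 - 60\right) = \left(\frac{9 + 7 + 28}{10} - 69\right) \left(-115\right) = \left(\frac{1}{10} \cdot 44 - 69\right) \left(-115\right) = \left(\frac{22}{5} - 69\right) \left(-115\right) = \left(- \frac{323}{5}\right) \left(-115\right) = 7429$)
$67 O - 151 = 67 \cdot 7429 - 151 = 497743 - 151 = 497592$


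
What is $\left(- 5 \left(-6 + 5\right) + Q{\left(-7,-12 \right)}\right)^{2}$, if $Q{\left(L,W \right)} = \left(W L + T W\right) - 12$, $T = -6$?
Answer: $22201$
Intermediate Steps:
$Q{\left(L,W \right)} = -12 - 6 W + L W$ ($Q{\left(L,W \right)} = \left(W L - 6 W\right) - 12 = \left(L W - 6 W\right) - 12 = \left(- 6 W + L W\right) - 12 = -12 - 6 W + L W$)
$\left(- 5 \left(-6 + 5\right) + Q{\left(-7,-12 \right)}\right)^{2} = \left(- 5 \left(-6 + 5\right) - -144\right)^{2} = \left(\left(-5\right) \left(-1\right) + \left(-12 + 72 + 84\right)\right)^{2} = \left(5 + 144\right)^{2} = 149^{2} = 22201$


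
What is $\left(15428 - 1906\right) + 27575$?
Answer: $41097$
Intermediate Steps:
$\left(15428 - 1906\right) + 27575 = 13522 + 27575 = 41097$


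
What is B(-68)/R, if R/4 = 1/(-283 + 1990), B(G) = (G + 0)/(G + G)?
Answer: 1707/8 ≈ 213.38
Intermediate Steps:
B(G) = 1/2 (B(G) = G/((2*G)) = G*(1/(2*G)) = 1/2)
R = 4/1707 (R = 4/(-283 + 1990) = 4/1707 ≈ 0.0023433)
B(-68)/R = 1/(2*(4/1707)) = (1/2)*(1707/4) = 1707/8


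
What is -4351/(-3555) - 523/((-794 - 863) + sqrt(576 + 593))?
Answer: 3004406917/1951325280 + 523*sqrt(1169)/2744480 ≈ 1.5462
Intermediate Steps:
-4351/(-3555) - 523/((-794 - 863) + sqrt(576 + 593)) = -4351*(-1/3555) - 523/(-1657 + sqrt(1169)) = 4351/3555 - 523/(-1657 + sqrt(1169))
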